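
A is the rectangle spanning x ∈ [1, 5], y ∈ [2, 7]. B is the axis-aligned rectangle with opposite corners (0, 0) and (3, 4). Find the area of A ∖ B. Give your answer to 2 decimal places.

|A∩B|: x∈[1,3], y∈[2,4] → 2·2 = 4.
|A| = 20.
|A ∖ B| = |A| − |A∩B| = 20 − 4 = 16.00.

16.00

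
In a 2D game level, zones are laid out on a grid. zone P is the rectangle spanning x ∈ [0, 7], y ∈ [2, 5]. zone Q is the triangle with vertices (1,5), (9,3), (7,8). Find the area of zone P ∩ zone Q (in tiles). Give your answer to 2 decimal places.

4.50

The intersection is the polygon with vertices (7,5), (7,3.5), (1,5).
By the shoelace formula its area is 4.50.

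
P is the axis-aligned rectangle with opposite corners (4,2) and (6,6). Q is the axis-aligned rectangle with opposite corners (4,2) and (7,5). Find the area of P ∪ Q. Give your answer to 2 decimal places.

By inclusion–exclusion:
Individual areas: |P| = 8, |Q| = 9.
|P∩Q|: x∈[4,6], y∈[2,5] → 2·3 = 6.
|P ∪ Q| = 17 − 6 = 11.00.

11.00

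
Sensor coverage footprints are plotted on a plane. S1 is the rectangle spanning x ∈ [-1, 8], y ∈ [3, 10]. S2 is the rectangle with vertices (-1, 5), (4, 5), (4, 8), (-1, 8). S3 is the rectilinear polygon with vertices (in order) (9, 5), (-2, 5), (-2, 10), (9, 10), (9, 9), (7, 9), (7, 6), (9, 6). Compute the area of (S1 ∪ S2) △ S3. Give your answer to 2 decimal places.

|S1 ∪ S2| = 63.
|(S1 ∪ S2) ∩ S3| = 42.
|(S1 ∪ S2) △ S3| = 63 + 49 − 84 = 28.00.

28.00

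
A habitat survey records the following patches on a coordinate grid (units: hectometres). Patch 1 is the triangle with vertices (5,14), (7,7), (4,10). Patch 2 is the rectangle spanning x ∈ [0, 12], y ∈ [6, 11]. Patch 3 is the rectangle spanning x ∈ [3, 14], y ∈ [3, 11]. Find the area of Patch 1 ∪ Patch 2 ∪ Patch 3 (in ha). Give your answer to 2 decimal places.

105.41

By inclusion–exclusion:
Individual areas: |Patch 1| = 7.5, |Patch 2| = 60, |Patch 3| = 88.
|Patch 1∩Patch 2| = 5.0893.
|Patch 1∩Patch 3| = 5.0893.
|Patch 2∩Patch 3|: x∈[3,12], y∈[6,11] → 9·5 = 45.
|Patch 1∩Patch 2∩Patch 3| = 5.0893.
|Patch 1 ∪ Patch 2 ∪ Patch 3| = 155.5 − 55.1786 + 5.0893 = 105.41.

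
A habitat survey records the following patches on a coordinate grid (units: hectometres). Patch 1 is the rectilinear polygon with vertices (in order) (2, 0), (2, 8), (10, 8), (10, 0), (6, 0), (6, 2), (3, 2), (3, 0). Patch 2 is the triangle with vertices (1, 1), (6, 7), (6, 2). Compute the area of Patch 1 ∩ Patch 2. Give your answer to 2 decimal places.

The intersection is the polygon with vertices (2,2.2), (6,7), (6,2), (3,2), (3,1.4), (2,1.2).
By the shoelace formula its area is 11.10.

11.10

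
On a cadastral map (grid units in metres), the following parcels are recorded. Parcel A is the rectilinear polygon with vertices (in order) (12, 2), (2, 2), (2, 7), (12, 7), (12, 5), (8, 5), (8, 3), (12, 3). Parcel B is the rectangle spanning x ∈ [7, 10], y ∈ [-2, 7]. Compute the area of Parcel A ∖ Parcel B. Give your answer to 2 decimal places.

31.00

|Parcel A| = 42, |Parcel A∩Parcel B| = 11.
|Parcel A ∖ Parcel B| = |Parcel A| − |Parcel A∩Parcel B| = 42 − 11 = 31.00.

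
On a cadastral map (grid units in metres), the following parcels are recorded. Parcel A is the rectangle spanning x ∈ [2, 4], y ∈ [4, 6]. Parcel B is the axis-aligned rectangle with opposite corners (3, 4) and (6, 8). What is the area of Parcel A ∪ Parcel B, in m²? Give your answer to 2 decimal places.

14.00

By inclusion–exclusion:
Individual areas: |Parcel A| = 4, |Parcel B| = 12.
|Parcel A∩Parcel B|: x∈[3,4], y∈[4,6] → 1·2 = 2.
|Parcel A ∪ Parcel B| = 16 − 2 = 14.00.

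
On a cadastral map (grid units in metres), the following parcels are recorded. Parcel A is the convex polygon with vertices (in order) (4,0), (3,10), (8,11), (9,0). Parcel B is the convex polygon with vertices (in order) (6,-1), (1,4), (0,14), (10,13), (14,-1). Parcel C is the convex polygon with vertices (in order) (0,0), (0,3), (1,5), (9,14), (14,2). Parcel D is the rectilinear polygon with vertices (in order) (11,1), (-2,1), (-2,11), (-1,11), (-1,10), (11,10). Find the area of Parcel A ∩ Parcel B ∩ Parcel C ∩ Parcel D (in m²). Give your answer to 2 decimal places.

42.17

The intersection is the polygon with vertices (8.885,1.269), (7,1), (4,1), (3.889,1.111), (3.247,7.528), (5.444,10), (8.091,10).
By the shoelace formula its area is 42.17.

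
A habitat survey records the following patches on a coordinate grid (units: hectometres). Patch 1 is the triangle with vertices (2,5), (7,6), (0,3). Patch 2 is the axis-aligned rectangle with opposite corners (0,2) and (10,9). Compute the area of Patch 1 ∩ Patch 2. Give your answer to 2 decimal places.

4.00

The intersection is the polygon with vertices (7,6), (0,3), (2,5).
By the shoelace formula its area is 4.00.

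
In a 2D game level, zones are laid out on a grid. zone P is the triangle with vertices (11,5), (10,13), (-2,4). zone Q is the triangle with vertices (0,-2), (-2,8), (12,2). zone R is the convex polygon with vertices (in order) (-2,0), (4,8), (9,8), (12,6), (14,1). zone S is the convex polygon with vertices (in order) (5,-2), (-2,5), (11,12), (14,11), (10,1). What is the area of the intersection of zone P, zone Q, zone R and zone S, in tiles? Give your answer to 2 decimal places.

The intersection is the polygon with vertices (1.184,4.245), (2.541,6.054), (5.913,4.609).
By the shoelace formula its area is 4.03.

4.03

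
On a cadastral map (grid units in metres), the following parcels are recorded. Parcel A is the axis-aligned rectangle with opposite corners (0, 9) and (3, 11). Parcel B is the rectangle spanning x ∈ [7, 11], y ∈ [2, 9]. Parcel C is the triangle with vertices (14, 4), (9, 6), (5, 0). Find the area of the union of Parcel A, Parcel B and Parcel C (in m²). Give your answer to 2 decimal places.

By inclusion–exclusion:
Individual areas: |Parcel A| = 6, |Parcel B| = 28, |Parcel C| = 19.
|Parcel A∩Parcel B| = 0 (no overlap).
|Parcel A∩Parcel C| = 0.
|Parcel B∩Parcel C| = 11.7.
|Parcel A∩Parcel B∩Parcel C| = 0.
|Parcel A ∪ Parcel B ∪ Parcel C| = 53 − 11.7 + 0 = 41.30.

41.30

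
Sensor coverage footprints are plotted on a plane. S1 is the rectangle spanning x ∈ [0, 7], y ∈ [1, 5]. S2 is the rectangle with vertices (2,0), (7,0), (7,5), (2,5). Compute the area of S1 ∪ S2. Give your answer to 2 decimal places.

33.00

By inclusion–exclusion:
Individual areas: |S1| = 28, |S2| = 25.
|S1∩S2|: x∈[2,7], y∈[1,5] → 5·4 = 20.
|S1 ∪ S2| = 53 − 20 = 33.00.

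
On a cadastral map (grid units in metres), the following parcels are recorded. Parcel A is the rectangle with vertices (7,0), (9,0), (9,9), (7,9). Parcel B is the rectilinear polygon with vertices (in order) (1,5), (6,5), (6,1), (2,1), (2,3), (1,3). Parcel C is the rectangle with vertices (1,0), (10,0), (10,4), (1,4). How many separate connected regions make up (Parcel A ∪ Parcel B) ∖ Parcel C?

2

(Parcel A ∪ Parcel B) ∖ Parcel C splits into 2 disjoint pieces (area 10, area 5).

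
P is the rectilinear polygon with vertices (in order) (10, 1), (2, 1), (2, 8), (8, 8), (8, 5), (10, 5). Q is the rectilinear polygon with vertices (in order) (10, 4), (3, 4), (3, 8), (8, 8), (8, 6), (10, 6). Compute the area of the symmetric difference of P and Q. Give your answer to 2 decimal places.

|P| = 50, |Q| = 24, |P∩Q| = 22.
|P △ Q| = |P| + |Q| − 2·|P∩Q| = 50 + 24 − 44 = 30.00.

30.00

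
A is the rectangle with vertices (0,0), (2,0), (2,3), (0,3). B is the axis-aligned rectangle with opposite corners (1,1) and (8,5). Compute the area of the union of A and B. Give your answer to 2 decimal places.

32.00

By inclusion–exclusion:
Individual areas: |A| = 6, |B| = 28.
|A∩B|: x∈[1,2], y∈[1,3] → 1·2 = 2.
|A ∪ B| = 34 − 2 = 32.00.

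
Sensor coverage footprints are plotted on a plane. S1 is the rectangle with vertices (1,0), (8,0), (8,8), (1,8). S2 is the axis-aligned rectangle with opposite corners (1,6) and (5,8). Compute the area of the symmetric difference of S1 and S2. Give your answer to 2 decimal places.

|S1∩S2|: x∈[1,5], y∈[6,8] → 4·2 = 8.
|S1 △ S2| = |S1| + |S2| − 2·|S1∩S2| = 56 + 8 − 16 = 48.00.

48.00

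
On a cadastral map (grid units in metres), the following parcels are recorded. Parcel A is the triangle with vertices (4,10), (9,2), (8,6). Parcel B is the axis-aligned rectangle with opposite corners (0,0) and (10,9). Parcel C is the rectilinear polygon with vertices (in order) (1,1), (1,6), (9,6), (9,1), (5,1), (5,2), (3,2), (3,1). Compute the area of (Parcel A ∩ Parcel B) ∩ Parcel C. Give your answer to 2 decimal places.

The region (Parcel A ∩ Parcel B) ∩ Parcel C is the polygon with vertices (9,2), (6.5,6), (8,6).
By the shoelace formula its area is 3.00.

3.00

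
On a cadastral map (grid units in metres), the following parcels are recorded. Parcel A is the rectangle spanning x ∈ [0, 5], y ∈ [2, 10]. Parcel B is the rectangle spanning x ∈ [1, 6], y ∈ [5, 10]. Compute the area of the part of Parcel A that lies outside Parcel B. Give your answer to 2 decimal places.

20.00

|Parcel A∩Parcel B|: x∈[1,5], y∈[5,10] → 4·5 = 20.
|Parcel A| = 40.
|Parcel A ∖ Parcel B| = |Parcel A| − |Parcel A∩Parcel B| = 40 − 20 = 20.00.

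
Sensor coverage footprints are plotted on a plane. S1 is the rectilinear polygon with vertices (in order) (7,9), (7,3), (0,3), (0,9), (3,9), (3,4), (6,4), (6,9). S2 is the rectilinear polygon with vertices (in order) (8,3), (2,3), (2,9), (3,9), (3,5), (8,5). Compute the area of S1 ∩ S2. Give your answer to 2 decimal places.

11.00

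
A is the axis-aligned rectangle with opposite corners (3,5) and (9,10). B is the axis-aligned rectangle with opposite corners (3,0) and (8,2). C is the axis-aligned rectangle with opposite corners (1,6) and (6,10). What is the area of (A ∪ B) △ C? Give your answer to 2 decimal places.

36.00

|A ∪ B| = 40.
|(A ∪ B) ∩ C| = 12.
|(A ∪ B) △ C| = 40 + 20 − 24 = 36.00.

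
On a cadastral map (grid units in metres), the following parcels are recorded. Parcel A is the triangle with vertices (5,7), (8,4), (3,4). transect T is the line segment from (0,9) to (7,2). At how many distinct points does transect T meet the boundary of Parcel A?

2

The segment meets the boundary at (5,4), (3.8,5.2).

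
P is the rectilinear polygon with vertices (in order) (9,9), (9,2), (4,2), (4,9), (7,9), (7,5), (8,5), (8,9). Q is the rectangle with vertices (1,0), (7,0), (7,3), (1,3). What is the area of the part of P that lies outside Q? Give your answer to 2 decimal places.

28.00

|P| = 31, |P∩Q| = 3.
|P ∖ Q| = |P| − |P∩Q| = 31 − 3 = 28.00.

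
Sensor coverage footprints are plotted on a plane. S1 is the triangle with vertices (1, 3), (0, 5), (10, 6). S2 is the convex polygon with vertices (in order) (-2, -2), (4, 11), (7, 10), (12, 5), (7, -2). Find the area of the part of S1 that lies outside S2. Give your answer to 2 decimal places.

0.87

|S1| = 10.5, |S1∩S2| = 9.6329.
|S1 ∖ S2| = |S1| − |S1∩S2| = 10.5 − 9.6329 = 0.87.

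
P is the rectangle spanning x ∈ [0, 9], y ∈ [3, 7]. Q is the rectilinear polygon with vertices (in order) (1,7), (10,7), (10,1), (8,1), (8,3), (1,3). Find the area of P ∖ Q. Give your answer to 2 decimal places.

|P| = 36, |P∩Q| = 32.
|P ∖ Q| = |P| − |P∩Q| = 36 − 32 = 4.00.

4.00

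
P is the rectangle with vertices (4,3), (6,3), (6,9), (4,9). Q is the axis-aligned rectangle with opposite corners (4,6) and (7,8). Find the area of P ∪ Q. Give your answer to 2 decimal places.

14.00

By inclusion–exclusion:
Individual areas: |P| = 12, |Q| = 6.
|P∩Q|: x∈[4,6], y∈[6,8] → 2·2 = 4.
|P ∪ Q| = 18 − 4 = 14.00.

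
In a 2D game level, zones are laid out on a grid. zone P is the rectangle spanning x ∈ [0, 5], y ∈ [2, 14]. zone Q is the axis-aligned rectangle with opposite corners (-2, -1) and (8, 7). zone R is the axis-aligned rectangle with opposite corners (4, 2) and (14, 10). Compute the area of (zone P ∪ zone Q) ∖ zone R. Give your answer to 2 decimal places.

|zone P ∪ zone Q| = 115.
|(zone P ∪ zone Q) ∩ zone R| = 23.
|(zone P ∪ zone Q) ∖ zone R| = 115 − 23 = 92.00.

92.00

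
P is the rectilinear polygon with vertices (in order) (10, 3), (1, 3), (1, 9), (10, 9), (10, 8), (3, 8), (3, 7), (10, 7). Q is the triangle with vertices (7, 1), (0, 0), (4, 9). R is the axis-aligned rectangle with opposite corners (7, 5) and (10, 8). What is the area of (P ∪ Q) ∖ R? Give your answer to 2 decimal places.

56.98

|P ∪ Q| = 62.9792.
|(P ∪ Q) ∩ R| = 6.
|(P ∪ Q) ∖ R| = 62.9792 − 6 = 56.98.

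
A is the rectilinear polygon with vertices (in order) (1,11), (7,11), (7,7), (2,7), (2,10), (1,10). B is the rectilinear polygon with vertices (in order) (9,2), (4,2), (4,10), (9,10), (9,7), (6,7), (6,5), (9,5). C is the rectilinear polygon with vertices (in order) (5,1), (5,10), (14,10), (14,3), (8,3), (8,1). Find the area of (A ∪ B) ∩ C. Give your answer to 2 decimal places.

|A ∪ B| = 46.
|(A ∪ B) ∩ C| = 25.00.

25.00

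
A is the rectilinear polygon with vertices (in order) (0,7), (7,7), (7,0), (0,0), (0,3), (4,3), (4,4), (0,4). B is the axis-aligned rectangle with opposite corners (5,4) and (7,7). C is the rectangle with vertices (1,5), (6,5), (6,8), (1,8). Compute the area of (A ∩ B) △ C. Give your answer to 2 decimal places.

|A ∩ B| = 6.
|(A ∩ B) ∩ C| = 2.
|(A ∩ B) △ C| = 6 + 15 − 4 = 17.00.

17.00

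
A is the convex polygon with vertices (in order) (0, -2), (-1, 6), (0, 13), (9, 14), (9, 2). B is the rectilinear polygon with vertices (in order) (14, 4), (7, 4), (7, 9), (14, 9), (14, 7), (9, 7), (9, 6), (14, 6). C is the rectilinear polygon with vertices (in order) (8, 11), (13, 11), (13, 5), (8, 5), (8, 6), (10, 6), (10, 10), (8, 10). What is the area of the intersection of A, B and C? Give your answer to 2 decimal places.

1.00

The intersection is the polygon with vertices (9,5), (8,5), (8,6), (9,6).
By the shoelace formula its area is 1.00.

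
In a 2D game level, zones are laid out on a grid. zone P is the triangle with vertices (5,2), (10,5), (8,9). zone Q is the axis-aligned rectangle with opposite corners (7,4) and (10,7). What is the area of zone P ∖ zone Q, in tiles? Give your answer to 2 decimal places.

5.86

|zone P| = 13, |zone P∩zone Q| = 7.1429.
|zone P ∖ zone Q| = |zone P| − |zone P∩zone Q| = 13 − 7.1429 = 5.86.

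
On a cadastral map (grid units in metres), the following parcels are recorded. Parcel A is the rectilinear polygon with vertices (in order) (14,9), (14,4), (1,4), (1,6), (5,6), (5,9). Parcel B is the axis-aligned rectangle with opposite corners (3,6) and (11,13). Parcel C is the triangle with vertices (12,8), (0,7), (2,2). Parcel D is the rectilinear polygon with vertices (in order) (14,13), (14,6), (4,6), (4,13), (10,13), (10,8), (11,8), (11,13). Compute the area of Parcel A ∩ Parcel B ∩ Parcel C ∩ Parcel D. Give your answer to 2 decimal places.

8.37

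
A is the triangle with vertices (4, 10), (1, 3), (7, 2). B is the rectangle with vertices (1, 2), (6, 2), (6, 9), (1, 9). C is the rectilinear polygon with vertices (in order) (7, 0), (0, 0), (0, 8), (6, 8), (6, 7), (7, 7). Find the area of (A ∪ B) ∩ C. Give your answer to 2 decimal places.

|A ∪ B| = 36.6518.
|(A ∪ B) ∩ C| = 31.25.

31.25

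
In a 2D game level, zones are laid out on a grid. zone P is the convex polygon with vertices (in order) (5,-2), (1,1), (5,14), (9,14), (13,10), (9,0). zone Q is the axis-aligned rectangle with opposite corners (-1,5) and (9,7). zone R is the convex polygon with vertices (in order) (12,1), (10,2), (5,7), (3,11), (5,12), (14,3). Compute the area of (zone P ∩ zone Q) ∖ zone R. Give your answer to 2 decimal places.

6.92

|zone P ∩ zone Q| = 12.9231.
|(zone P ∩ zone Q) ∩ zone R| = 6.
|(zone P ∩ zone Q) ∖ zone R| = 12.9231 − 6 = 6.92.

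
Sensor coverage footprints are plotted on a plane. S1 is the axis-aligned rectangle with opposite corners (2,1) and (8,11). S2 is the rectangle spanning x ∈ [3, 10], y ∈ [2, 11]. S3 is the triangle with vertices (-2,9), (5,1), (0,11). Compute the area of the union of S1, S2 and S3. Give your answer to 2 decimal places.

By inclusion–exclusion:
Individual areas: |S1| = 60, |S2| = 63, |S3| = 15.
|S1∩S2|: x∈[3,8], y∈[2,11] → 5·9 = 45.
|S1∩S3| = 3.8571.
|S2∩S3| = 1.5268.
|S1∩S2∩S3| = 1.5268.
|S1 ∪ S2 ∪ S3| = 138 − 50.3839 + 1.5268 = 89.14.

89.14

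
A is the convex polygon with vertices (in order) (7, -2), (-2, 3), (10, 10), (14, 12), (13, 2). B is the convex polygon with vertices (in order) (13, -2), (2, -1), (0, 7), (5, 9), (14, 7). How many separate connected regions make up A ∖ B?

3

A ∖ B splits into 3 disjoint pieces (area 0.5165, area 5.1941, area 15.7657).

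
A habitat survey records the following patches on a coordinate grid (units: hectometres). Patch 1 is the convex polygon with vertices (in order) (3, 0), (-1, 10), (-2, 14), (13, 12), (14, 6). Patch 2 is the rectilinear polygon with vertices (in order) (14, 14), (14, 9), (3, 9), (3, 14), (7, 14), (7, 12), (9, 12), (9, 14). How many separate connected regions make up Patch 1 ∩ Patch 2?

Patch 1 ∩ Patch 2 is a single connected region.

1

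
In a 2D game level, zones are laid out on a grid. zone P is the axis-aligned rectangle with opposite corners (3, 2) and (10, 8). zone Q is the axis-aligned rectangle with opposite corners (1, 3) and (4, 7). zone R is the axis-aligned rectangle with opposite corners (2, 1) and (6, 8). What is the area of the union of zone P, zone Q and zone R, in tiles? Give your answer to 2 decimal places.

By inclusion–exclusion:
Individual areas: |zone P| = 42, |zone Q| = 12, |zone R| = 28.
|zone P∩zone Q|: x∈[3,4], y∈[3,7] → 1·4 = 4.
|zone P∩zone R|: x∈[3,6], y∈[2,8] → 3·6 = 18.
|zone Q∩zone R|: x∈[2,4], y∈[3,7] → 2·4 = 8.
|zone P∩zone Q∩zone R| = 4.
|zone P ∪ zone Q ∪ zone R| = 82 − 30 + 4 = 56.00.

56.00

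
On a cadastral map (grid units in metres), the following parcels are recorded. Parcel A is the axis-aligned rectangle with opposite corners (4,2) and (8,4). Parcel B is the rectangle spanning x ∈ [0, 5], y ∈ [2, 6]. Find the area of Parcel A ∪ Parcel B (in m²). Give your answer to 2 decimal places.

By inclusion–exclusion:
Individual areas: |Parcel A| = 8, |Parcel B| = 20.
|Parcel A∩Parcel B|: x∈[4,5], y∈[2,4] → 1·2 = 2.
|Parcel A ∪ Parcel B| = 28 − 2 = 26.00.

26.00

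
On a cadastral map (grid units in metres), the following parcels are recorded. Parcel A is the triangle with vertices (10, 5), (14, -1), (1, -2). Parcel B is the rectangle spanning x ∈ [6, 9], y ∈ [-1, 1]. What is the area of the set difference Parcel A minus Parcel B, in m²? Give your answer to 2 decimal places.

35.00

|Parcel A| = 41, |Parcel A∩Parcel B| = 6.
|Parcel A ∖ Parcel B| = |Parcel A| − |Parcel A∩Parcel B| = 41 − 6 = 35.00.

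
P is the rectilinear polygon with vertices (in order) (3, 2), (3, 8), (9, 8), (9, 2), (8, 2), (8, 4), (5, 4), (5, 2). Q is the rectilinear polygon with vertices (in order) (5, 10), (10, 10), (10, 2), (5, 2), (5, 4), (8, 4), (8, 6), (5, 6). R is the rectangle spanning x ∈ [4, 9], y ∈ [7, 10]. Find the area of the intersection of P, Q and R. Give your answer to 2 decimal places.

The intersection is the polygon with vertices (9,7), (5,7), (5,8), (9,8).
By the shoelace formula its area is 4.00.

4.00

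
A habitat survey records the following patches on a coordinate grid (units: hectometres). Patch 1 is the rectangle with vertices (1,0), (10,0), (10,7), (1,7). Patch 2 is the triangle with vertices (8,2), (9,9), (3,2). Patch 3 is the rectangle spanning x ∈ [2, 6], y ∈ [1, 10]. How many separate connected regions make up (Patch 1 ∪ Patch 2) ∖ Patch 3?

(Patch 1 ∪ Patch 2) ∖ Patch 3 is a single connected region.

1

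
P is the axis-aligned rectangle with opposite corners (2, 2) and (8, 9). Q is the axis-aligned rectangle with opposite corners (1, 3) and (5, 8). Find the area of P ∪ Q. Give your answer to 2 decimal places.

By inclusion–exclusion:
Individual areas: |P| = 42, |Q| = 20.
|P∩Q|: x∈[2,5], y∈[3,8] → 3·5 = 15.
|P ∪ Q| = 62 − 15 = 47.00.

47.00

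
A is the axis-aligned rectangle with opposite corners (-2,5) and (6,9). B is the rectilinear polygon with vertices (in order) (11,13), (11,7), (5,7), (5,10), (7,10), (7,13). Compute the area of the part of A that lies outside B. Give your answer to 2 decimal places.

|A| = 32, |A∩B| = 2.
|A ∖ B| = |A| − |A∩B| = 32 − 2 = 30.00.

30.00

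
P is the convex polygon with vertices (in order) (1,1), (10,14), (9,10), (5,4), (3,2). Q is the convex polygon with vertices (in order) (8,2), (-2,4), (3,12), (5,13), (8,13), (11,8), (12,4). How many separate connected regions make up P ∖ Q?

P ∖ Q splits into 2 disjoint pieces (area 2.0653, area 1.361).

2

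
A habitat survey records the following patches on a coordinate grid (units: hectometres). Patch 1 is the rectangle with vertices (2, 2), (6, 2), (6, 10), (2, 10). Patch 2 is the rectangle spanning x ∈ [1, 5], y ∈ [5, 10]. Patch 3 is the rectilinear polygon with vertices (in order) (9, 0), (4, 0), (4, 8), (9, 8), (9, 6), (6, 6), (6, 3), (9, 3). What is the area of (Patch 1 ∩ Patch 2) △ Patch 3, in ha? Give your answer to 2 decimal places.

|Patch 1 ∩ Patch 2| = 15.
|(Patch 1 ∩ Patch 2) ∩ Patch 3| = 3.
|(Patch 1 ∩ Patch 2) △ Patch 3| = 15 + 31 − 6 = 40.00.

40.00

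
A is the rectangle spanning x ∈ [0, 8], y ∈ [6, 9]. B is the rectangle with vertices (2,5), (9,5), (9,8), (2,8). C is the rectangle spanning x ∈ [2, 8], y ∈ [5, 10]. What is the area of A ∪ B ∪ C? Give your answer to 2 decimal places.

39.00

By inclusion–exclusion:
Individual areas: |A| = 24, |B| = 21, |C| = 30.
|A∩B|: x∈[2,8], y∈[6,8] → 6·2 = 12.
|A∩C|: x∈[2,8], y∈[6,9] → 6·3 = 18.
|B∩C|: x∈[2,8], y∈[5,8] → 6·3 = 18.
|A∩B∩C| = 12.
|A ∪ B ∪ C| = 75 − 48 + 12 = 39.00.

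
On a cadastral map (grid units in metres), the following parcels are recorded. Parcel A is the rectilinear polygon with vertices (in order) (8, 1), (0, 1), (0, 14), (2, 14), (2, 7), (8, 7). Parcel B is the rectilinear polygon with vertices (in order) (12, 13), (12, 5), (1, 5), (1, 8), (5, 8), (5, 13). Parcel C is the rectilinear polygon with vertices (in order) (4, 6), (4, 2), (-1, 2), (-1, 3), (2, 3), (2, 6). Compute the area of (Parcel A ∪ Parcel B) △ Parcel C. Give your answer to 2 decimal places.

106.00

|Parcel A ∪ Parcel B| = 115.
|(Parcel A ∪ Parcel B) ∩ Parcel C| = 10.
|(Parcel A ∪ Parcel B) △ Parcel C| = 115 + 11 − 20 = 106.00.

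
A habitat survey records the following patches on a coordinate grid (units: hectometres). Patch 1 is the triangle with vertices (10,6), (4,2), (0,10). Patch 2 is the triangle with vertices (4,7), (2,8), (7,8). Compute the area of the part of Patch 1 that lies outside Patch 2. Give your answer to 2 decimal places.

|Patch 1| = 32, |Patch 1∩Patch 2| = 2.1364.
|Patch 1 ∖ Patch 2| = |Patch 1| − |Patch 1∩Patch 2| = 32 − 2.1364 = 29.86.

29.86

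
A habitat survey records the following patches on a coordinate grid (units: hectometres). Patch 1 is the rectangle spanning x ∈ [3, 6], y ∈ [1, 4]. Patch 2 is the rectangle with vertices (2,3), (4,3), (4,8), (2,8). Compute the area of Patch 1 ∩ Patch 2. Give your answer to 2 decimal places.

|Patch 1∩Patch 2|: x∈[3,4], y∈[3,4] → 1·1 = 1.

1.00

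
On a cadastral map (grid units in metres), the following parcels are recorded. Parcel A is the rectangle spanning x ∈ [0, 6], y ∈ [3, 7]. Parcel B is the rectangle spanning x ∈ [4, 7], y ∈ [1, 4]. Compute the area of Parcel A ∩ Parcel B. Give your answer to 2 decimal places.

|Parcel A∩Parcel B|: x∈[4,6], y∈[3,4] → 2·1 = 2.

2.00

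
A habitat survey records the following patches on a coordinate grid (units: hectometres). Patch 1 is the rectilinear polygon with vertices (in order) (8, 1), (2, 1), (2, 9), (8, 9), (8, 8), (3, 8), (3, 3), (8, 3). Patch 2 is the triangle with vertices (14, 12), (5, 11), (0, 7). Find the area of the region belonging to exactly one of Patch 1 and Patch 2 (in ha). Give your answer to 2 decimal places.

34.07

|Patch 1| = 23, |Patch 2| = 15.5, |Patch 1∩Patch 2| = 2.2143.
|Patch 1 △ Patch 2| = |Patch 1| + |Patch 2| − 2·|Patch 1∩Patch 2| = 23 + 15.5 − 4.4286 = 34.07.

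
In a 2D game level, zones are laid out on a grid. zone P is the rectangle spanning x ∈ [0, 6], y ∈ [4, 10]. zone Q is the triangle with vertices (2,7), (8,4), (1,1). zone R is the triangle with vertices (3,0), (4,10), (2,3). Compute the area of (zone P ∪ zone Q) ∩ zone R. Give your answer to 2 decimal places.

The region (zone P ∪ zone Q) ∩ zone R is the polygon with vertices (2.458,1.625), (2,3), (4,10), (3.194,1.94).
By the shoelace formula its area is 5.82.

5.82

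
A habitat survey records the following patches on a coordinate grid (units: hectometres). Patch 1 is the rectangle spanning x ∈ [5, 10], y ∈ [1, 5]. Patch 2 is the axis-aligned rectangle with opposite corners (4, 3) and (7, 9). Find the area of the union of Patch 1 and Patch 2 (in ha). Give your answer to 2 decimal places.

34.00

By inclusion–exclusion:
Individual areas: |Patch 1| = 20, |Patch 2| = 18.
|Patch 1∩Patch 2|: x∈[5,7], y∈[3,5] → 2·2 = 4.
|Patch 1 ∪ Patch 2| = 38 − 4 = 34.00.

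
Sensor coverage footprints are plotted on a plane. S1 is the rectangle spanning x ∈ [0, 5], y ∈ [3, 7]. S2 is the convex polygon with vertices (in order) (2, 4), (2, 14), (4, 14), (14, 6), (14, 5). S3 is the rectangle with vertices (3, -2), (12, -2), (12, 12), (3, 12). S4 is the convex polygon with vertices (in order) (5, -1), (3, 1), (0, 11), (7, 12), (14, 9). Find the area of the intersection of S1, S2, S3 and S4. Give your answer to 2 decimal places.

5.67

The intersection is the polygon with vertices (3,4.083), (3,7), (5,7), (5,4.25).
By the shoelace formula its area is 5.67.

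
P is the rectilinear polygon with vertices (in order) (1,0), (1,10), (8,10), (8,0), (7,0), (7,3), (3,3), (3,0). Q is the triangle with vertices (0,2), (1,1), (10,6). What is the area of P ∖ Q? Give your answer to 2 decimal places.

52.72

|P| = 58, |P∩Q| = 5.2778.
|P ∖ Q| = |P| − |P∩Q| = 58 − 5.2778 = 52.72.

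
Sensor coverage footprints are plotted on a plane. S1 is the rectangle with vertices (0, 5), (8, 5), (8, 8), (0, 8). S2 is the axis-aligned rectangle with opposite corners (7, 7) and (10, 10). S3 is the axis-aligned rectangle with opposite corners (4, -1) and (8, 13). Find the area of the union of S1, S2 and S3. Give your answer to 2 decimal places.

By inclusion–exclusion:
Individual areas: |S1| = 24, |S2| = 9, |S3| = 56.
|S1∩S2|: x∈[7,8], y∈[7,8] → 1·1 = 1.
|S1∩S3|: x∈[4,8], y∈[5,8] → 4·3 = 12.
|S2∩S3|: x∈[7,8], y∈[7,10] → 1·3 = 3.
|S1∩S2∩S3| = 1.
|S1 ∪ S2 ∪ S3| = 89 − 16 + 1 = 74.00.

74.00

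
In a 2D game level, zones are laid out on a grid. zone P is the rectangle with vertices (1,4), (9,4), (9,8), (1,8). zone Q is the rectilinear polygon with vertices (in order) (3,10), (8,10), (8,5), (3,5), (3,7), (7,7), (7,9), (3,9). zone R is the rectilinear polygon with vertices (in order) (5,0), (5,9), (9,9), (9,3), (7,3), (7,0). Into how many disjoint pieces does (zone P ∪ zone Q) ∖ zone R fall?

2

(zone P ∪ zone Q) ∖ zone R splits into 2 disjoint pieces (area 16, area 5).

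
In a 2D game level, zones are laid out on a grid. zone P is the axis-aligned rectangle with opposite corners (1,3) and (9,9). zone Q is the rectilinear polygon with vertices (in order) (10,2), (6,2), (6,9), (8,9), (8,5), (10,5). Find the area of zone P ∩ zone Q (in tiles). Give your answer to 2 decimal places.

14.00

The intersection is the polygon with vertices (9,3), (6,3), (6,9), (8,9), (8,5), (9,5).
By the shoelace formula its area is 14.00.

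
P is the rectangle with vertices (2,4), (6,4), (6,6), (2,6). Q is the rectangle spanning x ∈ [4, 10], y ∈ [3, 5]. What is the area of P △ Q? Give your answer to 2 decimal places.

16.00

|P∩Q|: x∈[4,6], y∈[4,5] → 2·1 = 2.
|P △ Q| = |P| + |Q| − 2·|P∩Q| = 8 + 12 − 4 = 16.00.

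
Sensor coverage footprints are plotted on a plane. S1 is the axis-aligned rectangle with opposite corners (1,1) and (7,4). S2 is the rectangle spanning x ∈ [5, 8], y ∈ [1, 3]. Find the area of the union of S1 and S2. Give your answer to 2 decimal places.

By inclusion–exclusion:
Individual areas: |S1| = 18, |S2| = 6.
|S1∩S2|: x∈[5,7], y∈[1,3] → 2·2 = 4.
|S1 ∪ S2| = 24 − 4 = 20.00.

20.00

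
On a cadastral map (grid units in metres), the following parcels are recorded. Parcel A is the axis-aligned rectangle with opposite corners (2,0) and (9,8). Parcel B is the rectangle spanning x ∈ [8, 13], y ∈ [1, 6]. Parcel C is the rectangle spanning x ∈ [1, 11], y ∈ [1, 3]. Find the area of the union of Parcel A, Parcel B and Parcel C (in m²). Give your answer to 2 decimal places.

78.00

By inclusion–exclusion:
Individual areas: |Parcel A| = 56, |Parcel B| = 25, |Parcel C| = 20.
|Parcel A∩Parcel B|: x∈[8,9], y∈[1,6] → 1·5 = 5.
|Parcel A∩Parcel C|: x∈[2,9], y∈[1,3] → 7·2 = 14.
|Parcel B∩Parcel C|: x∈[8,11], y∈[1,3] → 3·2 = 6.
|Parcel A∩Parcel B∩Parcel C| = 2.
|Parcel A ∪ Parcel B ∪ Parcel C| = 101 − 25 + 2 = 78.00.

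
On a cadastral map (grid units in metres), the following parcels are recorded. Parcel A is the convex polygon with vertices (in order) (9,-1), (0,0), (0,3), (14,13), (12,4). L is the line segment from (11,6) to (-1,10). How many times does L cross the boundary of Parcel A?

The segment meets the boundary at (6.364,7.545).

1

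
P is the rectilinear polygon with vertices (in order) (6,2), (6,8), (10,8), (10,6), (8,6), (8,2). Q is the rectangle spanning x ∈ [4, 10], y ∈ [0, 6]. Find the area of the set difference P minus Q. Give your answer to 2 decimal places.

8.00

|P| = 16, |P∩Q| = 8.
|P ∖ Q| = |P| − |P∩Q| = 16 − 8 = 8.00.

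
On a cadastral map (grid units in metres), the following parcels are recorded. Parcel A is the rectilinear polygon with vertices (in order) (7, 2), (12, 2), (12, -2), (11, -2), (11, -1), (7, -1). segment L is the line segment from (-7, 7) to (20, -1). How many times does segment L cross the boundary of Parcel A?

The segment meets the boundary at (12,1.37), (9.875,2).

2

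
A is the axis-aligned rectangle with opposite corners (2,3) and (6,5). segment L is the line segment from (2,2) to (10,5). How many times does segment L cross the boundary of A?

2

The segment meets the boundary at (6,3.5), (4.667,3).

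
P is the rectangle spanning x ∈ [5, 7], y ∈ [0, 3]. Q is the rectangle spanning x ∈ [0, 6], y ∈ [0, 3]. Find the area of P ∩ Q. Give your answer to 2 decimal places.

|P∩Q|: x∈[5,6], y∈[0,3] → 1·3 = 3.

3.00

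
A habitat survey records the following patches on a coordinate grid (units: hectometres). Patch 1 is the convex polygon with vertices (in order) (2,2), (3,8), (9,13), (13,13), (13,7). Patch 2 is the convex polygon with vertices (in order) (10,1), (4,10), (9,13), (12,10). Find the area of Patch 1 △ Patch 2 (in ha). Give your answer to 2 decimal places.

|Patch 1| = 70.5, |Patch 2| = 48, |Patch 1∩Patch 2| = 37.2193.
|Patch 1 △ Patch 2| = |Patch 1| + |Patch 2| − 2·|Patch 1∩Patch 2| = 70.5 + 48 − 74.4385 = 44.06.

44.06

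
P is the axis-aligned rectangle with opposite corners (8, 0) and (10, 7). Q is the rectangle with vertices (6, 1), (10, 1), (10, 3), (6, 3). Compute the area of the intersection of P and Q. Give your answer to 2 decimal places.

|P∩Q|: x∈[8,10], y∈[1,3] → 2·2 = 4.

4.00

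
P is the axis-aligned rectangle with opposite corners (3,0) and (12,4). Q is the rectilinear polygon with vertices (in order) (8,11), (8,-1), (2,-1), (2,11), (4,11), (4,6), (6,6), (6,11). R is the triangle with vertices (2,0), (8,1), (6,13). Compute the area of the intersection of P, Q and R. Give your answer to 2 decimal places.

The intersection is the polygon with vertices (3,3.25), (3.231,4), (7.5,4), (8,1), (3,0.167).
By the shoelace formula its area is 16.25.

16.25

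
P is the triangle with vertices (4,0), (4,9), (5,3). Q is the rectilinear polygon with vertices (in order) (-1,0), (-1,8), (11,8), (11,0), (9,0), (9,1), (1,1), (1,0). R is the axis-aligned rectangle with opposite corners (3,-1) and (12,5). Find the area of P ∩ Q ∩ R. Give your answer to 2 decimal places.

The intersection is the polygon with vertices (5,3), (4.333,1), (4,1), (4,5), (4.667,5).
By the shoelace formula its area is 3.00.

3.00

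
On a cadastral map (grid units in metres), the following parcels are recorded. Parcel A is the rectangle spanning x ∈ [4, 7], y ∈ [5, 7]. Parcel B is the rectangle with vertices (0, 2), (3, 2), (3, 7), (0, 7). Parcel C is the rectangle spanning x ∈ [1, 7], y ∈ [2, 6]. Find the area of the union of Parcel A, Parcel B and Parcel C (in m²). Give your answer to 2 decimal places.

By inclusion–exclusion:
Individual areas: |Parcel A| = 6, |Parcel B| = 15, |Parcel C| = 24.
|Parcel A∩Parcel B| = 0 (no overlap).
|Parcel A∩Parcel C|: x∈[4,7], y∈[5,6] → 3·1 = 3.
|Parcel B∩Parcel C|: x∈[1,3], y∈[2,6] → 2·4 = 8.
|Parcel A∩Parcel B∩Parcel C| = 0.
|Parcel A ∪ Parcel B ∪ Parcel C| = 45 − 11 + 0 = 34.00.

34.00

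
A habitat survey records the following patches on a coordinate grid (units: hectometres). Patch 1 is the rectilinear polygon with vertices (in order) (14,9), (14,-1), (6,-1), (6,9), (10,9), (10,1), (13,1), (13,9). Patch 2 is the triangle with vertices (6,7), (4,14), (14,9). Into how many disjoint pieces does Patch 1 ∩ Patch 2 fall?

2

Patch 1 ∩ Patch 2 splits into 2 disjoint pieces (area 6, area 0.125).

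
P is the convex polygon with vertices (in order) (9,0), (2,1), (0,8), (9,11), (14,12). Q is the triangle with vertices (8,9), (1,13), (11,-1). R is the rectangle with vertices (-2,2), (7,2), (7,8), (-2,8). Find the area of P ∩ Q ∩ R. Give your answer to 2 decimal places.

The intersection is the polygon with vertices (4.571,8), (7,8), (7,4.6).
By the shoelace formula its area is 4.13.

4.13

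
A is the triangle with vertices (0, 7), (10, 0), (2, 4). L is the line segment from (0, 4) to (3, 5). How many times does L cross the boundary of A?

2

The segment meets the boundary at (2.903,4.968), (1.636,4.545).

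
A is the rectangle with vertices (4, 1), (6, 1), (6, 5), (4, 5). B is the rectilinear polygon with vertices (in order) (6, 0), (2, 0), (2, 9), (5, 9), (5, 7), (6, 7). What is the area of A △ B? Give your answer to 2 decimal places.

|A| = 8, |B| = 34, |A∩B| = 8.
|A △ B| = |A| + |B| − 2·|A∩B| = 8 + 34 − 16 = 26.00.

26.00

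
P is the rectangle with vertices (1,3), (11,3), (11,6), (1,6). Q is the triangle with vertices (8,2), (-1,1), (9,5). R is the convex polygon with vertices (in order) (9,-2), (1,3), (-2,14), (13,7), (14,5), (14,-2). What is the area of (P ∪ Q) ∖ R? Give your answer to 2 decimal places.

|P ∪ Q| = 38.6667.
|(P ∪ Q) ∩ R| = 36.6446.
|(P ∪ Q) ∖ R| = 38.6667 − 36.6446 = 2.02.

2.02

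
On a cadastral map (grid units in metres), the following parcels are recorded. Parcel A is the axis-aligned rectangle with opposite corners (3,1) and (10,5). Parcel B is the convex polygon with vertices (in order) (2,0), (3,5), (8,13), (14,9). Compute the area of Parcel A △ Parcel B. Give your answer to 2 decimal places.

|Parcel A| = 28, |Parcel B| = 59.5, |Parcel A∩Parcel B| = 12.
|Parcel A △ Parcel B| = |Parcel A| + |Parcel B| − 2·|Parcel A∩Parcel B| = 28 + 59.5 − 24 = 63.50.

63.50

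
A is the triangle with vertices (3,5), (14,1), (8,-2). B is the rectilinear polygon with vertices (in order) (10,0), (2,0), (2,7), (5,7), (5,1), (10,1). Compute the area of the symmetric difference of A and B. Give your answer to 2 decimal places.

|A| = 28.5, |B| = 26, |A∩B| = 5.8584.
|A △ B| = |A| + |B| − 2·|A∩B| = 28.5 + 26 − 11.7169 = 42.78.

42.78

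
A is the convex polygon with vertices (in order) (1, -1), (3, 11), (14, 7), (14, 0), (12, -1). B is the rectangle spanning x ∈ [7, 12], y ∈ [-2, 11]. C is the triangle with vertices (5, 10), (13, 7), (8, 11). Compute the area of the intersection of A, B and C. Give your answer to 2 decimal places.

The intersection is the polygon with vertices (12,7.375), (7,9.25), (7,9.546), (12,7.727).
By the shoelace formula its area is 1.62.

1.62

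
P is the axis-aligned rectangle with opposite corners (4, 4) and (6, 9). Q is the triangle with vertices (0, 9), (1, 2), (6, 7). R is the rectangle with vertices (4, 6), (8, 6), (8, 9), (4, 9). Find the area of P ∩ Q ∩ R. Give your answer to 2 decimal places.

2.17

The intersection is the polygon with vertices (6,7), (5,6), (4,6), (4,7.667).
By the shoelace formula its area is 2.17.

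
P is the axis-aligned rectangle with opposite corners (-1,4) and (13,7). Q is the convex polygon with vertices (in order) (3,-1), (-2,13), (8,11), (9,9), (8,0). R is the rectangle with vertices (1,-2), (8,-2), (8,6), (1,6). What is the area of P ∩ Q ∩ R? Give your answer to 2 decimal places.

13.94

The intersection is the polygon with vertices (1.214,4), (1,4.6), (1,6), (8,6), (8,4).
By the shoelace formula its area is 13.94.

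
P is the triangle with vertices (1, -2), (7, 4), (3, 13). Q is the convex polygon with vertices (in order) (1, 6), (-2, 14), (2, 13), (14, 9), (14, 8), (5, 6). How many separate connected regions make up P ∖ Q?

2

P ∖ Q splits into 2 disjoint pieces (area 24.9693, area 0.0361).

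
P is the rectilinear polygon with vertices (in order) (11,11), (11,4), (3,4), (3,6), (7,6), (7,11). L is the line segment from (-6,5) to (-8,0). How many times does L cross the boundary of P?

The segment lies entirely outside P and never meets its boundary.

0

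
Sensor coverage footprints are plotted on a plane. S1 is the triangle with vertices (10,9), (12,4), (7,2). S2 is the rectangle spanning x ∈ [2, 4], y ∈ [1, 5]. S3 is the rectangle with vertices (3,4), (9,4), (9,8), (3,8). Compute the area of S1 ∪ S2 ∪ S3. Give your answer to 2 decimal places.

43.98

By inclusion–exclusion:
Individual areas: |S1| = 14.5, |S2| = 8, |S3| = 24.
|S1∩S2| = 0.
|S1∩S3| = 1.5238.
|S2∩S3|: x∈[3,4], y∈[4,5] → 1·1 = 1.
|S1∩S2∩S3| = 0.
|S1 ∪ S2 ∪ S3| = 46.5 − 2.5238 + 0 = 43.98.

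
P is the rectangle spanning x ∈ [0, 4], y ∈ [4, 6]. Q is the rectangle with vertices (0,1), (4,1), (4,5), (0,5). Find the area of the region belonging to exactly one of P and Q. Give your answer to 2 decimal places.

16.00

|P∩Q|: x∈[0,4], y∈[4,5] → 4·1 = 4.
|P △ Q| = |P| + |Q| − 2·|P∩Q| = 8 + 16 − 8 = 16.00.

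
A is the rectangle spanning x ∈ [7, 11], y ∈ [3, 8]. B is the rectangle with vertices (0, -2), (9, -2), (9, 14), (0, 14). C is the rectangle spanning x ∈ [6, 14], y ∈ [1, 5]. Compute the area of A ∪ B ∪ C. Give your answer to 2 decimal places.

By inclusion–exclusion:
Individual areas: |A| = 20, |B| = 144, |C| = 32.
|A∩B|: x∈[7,9], y∈[3,8] → 2·5 = 10.
|A∩C|: x∈[7,11], y∈[3,5] → 4·2 = 8.
|B∩C|: x∈[6,9], y∈[1,5] → 3·4 = 12.
|A∩B∩C| = 4.
|A ∪ B ∪ C| = 196 − 30 + 4 = 170.00.

170.00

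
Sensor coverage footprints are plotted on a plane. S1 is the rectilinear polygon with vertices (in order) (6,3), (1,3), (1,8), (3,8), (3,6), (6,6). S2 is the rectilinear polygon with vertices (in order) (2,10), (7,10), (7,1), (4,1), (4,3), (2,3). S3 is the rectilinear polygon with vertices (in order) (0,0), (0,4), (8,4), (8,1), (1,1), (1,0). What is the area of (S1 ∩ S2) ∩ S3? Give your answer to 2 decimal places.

The region (S1 ∩ S2) ∩ S3 is the polygon with vertices (2,3), (2,4), (6,4), (6,3), (4,3).
By the shoelace formula its area is 4.00.

4.00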